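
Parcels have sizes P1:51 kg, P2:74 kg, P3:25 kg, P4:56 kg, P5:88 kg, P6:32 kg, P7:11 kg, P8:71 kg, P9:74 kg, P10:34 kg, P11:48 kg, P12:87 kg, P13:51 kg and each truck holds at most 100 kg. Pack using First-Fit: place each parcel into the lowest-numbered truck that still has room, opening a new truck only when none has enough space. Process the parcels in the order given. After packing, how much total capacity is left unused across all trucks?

truck 1: place P1 (51 kg), 49 kg left
truck 2: place P2 (74 kg), 26 kg left
truck 1: place P3 (25 kg), 24 kg left
truck 3: place P4 (56 kg), 44 kg left
truck 4: place P5 (88 kg), 12 kg left
truck 3: place P6 (32 kg), 12 kg left
truck 1: place P7 (11 kg), 13 kg left
truck 5: place P8 (71 kg), 29 kg left
truck 6: place P9 (74 kg), 26 kg left
truck 7: place P10 (34 kg), 66 kg left
truck 7: place P11 (48 kg), 18 kg left
truck 8: place P12 (87 kg), 13 kg left
truck 9: place P13 (51 kg), 49 kg left
9 trucks × 100 kg = 900 kg; used 702 kg; unused 198 kg.

198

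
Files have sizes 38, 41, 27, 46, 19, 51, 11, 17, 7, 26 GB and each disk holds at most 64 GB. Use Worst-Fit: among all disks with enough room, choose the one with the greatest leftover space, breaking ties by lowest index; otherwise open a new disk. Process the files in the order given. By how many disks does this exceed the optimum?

1

Worst-Fit: [38,11] [41,17] [27,19,7] [46] [51] [26] → 6 disks.
Total size 283 GB; any packing needs at least ⌈283/64⌉ = 5 disks.
An optimal packing achieves that bound: [51,11] [46,17] [41,19] [38,26] [27,7] → 5 disks.
Excess: 6 − 5 = 1.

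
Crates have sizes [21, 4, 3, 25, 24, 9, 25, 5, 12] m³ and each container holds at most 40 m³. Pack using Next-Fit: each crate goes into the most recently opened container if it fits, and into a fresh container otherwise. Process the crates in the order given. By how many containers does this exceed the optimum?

1

Next-Fit: [21,4,3] [25] [24,9] [25,5] [12] → 5 containers.
Total size 128 m³; any packing needs at least ⌈128/40⌉ = 4 containers.
An optimal packing achieves that bound: [25,12,3] [25,9,5] [24,4] [21] → 4 containers.
Excess: 5 − 4 = 1.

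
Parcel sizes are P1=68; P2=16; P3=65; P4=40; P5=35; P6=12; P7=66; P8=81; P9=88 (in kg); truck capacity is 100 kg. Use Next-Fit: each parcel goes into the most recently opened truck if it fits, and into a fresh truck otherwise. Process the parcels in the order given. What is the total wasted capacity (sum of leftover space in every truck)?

129

P1 (68 kg) → truck 1 (remaining 32 kg)
P2 (16 kg) → truck 1 (remaining 16 kg)
P3 (65 kg) → truck 2 (remaining 35 kg)
P4 (40 kg) → truck 3 (remaining 60 kg)
P5 (35 kg) → truck 3 (remaining 25 kg)
P6 (12 kg) → truck 3 (remaining 13 kg)
P7 (66 kg) → truck 4 (remaining 34 kg)
P8 (81 kg) → truck 5 (remaining 19 kg)
P9 (88 kg) → truck 6 (remaining 12 kg)
6 trucks × 100 kg = 600 kg; used 471 kg; unused 129 kg.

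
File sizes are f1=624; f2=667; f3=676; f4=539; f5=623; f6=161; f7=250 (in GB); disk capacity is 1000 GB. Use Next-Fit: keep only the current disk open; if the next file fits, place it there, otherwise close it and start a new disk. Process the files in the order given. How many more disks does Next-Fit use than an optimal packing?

1

Next-Fit: [624] [667] [676] [539] [623,161] [250] → 6 disks.
5 files exceed 500 GB (half the capacity), and no two of those can share a disk, so at least 5 disks are needed.
An optimal packing achieves that bound: [676,250] [667,161] [624] [623] [539] → 5 disks.
Excess: 6 − 5 = 1.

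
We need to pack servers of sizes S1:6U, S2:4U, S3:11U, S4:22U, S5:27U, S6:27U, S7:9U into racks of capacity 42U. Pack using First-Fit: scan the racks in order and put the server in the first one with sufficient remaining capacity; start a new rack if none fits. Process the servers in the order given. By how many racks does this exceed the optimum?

1

First-Fit: [6,4,11,9] [22] [27] [27] → 4 racks.
Total size 106U; any packing needs at least ⌈106/42⌉ = 3 racks.
An optimal packing achieves that bound: [27,11,4] [27,9,6] [22] → 3 racks.
Excess: 4 − 3 = 1.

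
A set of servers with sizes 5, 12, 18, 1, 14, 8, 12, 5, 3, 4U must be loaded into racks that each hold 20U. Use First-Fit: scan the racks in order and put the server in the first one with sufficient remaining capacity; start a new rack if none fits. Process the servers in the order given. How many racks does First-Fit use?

5

Put 5U in rack 1; 15U remain.
Put 12U in rack 1; 3U remain.
Put 18U in rack 2; 2U remain.
Put 1U in rack 1; 2U remain.
Put 14U in rack 3; 6U remain.
Put 8U in rack 4; 12U remain.
Put 12U in rack 4; 0U remain.
Put 5U in rack 3; 1U remain.
Put 3U in rack 5; 17U remain.
Put 4U in rack 5; 13U remain.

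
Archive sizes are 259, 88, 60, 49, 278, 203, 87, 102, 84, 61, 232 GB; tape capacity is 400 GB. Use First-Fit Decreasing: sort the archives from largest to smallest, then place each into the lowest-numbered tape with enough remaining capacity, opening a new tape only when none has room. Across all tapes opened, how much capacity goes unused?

97

Sorted descending: 278, 259, 232, 203, 102, 88, 87, 84, 61, 60, 49.
278 GB → tape 1 (remaining 122 GB)
259 GB → tape 2 (remaining 141 GB)
232 GB → tape 3 (remaining 168 GB)
203 GB → tape 4 (remaining 197 GB)
102 GB → tape 1 (remaining 20 GB)
88 GB → tape 2 (remaining 53 GB)
87 GB → tape 3 (remaining 81 GB)
84 GB → tape 4 (remaining 113 GB)
61 GB → tape 3 (remaining 20 GB)
60 GB → tape 4 (remaining 53 GB)
49 GB → tape 2 (remaining 4 GB)
4 tapes × 400 GB = 1600 GB; used 1503 GB; unused 97 GB.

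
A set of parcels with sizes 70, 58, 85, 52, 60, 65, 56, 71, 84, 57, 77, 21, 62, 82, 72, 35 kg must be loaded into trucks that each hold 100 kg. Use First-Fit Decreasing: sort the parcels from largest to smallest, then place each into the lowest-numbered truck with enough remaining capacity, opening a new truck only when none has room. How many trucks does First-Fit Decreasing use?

Sorted descending: 85, 84, 82, 77, 72, 71, 70, 65, 62, 60, 58, 57, 56, 52, 35, 21.
Put 85 kg in truck 1; 15 kg remain.
Put 84 kg in truck 2; 16 kg remain.
Put 82 kg in truck 3; 18 kg remain.
Put 77 kg in truck 4; 23 kg remain.
Put 72 kg in truck 5; 28 kg remain.
Put 71 kg in truck 6; 29 kg remain.
Put 70 kg in truck 7; 30 kg remain.
Put 65 kg in truck 8; 35 kg remain.
Put 62 kg in truck 9; 38 kg remain.
Put 60 kg in truck 10; 40 kg remain.
Put 58 kg in truck 11; 42 kg remain.
Put 57 kg in truck 12; 43 kg remain.
Put 56 kg in truck 13; 44 kg remain.
Put 52 kg in truck 14; 48 kg remain.
Put 35 kg in truck 8; 0 kg remain.
Put 21 kg in truck 4; 2 kg remain.
Final trucks: [85] [84] [82] [77,21] [72] [71] [70] [65,35] [62] [60] [58] [57] [56] [52].

14 trucks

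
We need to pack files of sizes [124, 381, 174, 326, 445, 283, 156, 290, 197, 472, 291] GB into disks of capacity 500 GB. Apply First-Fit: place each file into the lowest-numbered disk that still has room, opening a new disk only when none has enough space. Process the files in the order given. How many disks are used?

8 disks

124 GB → disk 1 (remaining 376 GB)
381 GB → disk 2 (remaining 119 GB)
174 GB → disk 1 (remaining 202 GB)
326 GB → disk 3 (remaining 174 GB)
445 GB → disk 4 (remaining 55 GB)
283 GB → disk 5 (remaining 217 GB)
156 GB → disk 1 (remaining 46 GB)
290 GB → disk 6 (remaining 210 GB)
197 GB → disk 5 (remaining 20 GB)
472 GB → disk 7 (remaining 28 GB)
291 GB → disk 8 (remaining 209 GB)
Final disks: [124,174,156] [381] [326] [445] [283,197] [290] [472] [291].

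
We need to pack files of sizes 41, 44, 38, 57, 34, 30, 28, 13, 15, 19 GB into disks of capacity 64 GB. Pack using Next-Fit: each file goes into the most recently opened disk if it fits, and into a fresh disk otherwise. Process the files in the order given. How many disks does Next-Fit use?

Put 41 GB in disk 1; 23 GB remain.
Put 44 GB in disk 2; 20 GB remain.
Put 38 GB in disk 3; 26 GB remain.
Put 57 GB in disk 4; 7 GB remain.
Put 34 GB in disk 5; 30 GB remain.
Put 30 GB in disk 5; 0 GB remain.
Put 28 GB in disk 6; 36 GB remain.
Put 13 GB in disk 6; 23 GB remain.
Put 15 GB in disk 6; 8 GB remain.
Put 19 GB in disk 7; 45 GB remain.

7 disks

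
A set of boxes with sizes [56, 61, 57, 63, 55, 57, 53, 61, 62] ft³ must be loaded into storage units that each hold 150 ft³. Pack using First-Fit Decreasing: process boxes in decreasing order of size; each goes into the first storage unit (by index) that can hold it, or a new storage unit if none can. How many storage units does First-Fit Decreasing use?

Sorted descending: 63, 62, 61, 61, 57, 57, 56, 55, 53.
Put 63 ft³ in storage unit 1; 87 ft³ remain.
Put 62 ft³ in storage unit 1; 25 ft³ remain.
Put 61 ft³ in storage unit 2; 89 ft³ remain.
Put 61 ft³ in storage unit 2; 28 ft³ remain.
Put 57 ft³ in storage unit 3; 93 ft³ remain.
Put 57 ft³ in storage unit 3; 36 ft³ remain.
Put 56 ft³ in storage unit 4; 94 ft³ remain.
Put 55 ft³ in storage unit 4; 39 ft³ remain.
Put 53 ft³ in storage unit 5; 97 ft³ remain.
Final storage units: [63,62] [61,61] [57,57] [56,55] [53].

5 storage units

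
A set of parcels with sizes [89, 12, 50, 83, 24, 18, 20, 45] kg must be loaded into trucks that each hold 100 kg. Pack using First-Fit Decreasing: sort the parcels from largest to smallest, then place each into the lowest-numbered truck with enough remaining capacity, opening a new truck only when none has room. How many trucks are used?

4 trucks

Sorted descending: 89, 83, 50, 45, 24, 20, 18, 12.
truck 1: place 89 kg, 11 kg left
truck 2: place 83 kg, 17 kg left
truck 3: place 50 kg, 50 kg left
truck 3: place 45 kg, 5 kg left
truck 4: place 24 kg, 76 kg left
truck 4: place 20 kg, 56 kg left
truck 4: place 18 kg, 38 kg left
truck 2: place 12 kg, 5 kg left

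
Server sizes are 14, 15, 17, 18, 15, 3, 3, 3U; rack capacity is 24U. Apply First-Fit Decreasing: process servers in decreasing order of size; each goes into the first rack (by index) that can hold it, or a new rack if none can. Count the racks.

5 racks

Sorted descending: 18, 17, 15, 15, 14, 3, 3, 3.
18U → rack 1 (remaining 6U)
17U → rack 2 (remaining 7U)
15U → rack 3 (remaining 9U)
15U → rack 4 (remaining 9U)
14U → rack 5 (remaining 10U)
3U → rack 1 (remaining 3U)
3U → rack 1 (remaining 0U)
3U → rack 2 (remaining 4U)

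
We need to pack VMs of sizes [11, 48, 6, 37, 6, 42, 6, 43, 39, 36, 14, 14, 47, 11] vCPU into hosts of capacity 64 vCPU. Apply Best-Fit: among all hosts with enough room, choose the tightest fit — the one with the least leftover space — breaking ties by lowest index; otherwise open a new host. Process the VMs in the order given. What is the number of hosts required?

7 hosts

host 1: place 11 vCPU, 53 vCPU left
host 1: place 48 vCPU, 5 vCPU left
host 2: place 6 vCPU, 58 vCPU left
host 2: place 37 vCPU, 21 vCPU left
host 2: place 6 vCPU, 15 vCPU left
host 3: place 42 vCPU, 22 vCPU left
host 2: place 6 vCPU, 9 vCPU left
host 4: place 43 vCPU, 21 vCPU left
host 5: place 39 vCPU, 25 vCPU left
host 6: place 36 vCPU, 28 vCPU left
host 4: place 14 vCPU, 7 vCPU left
host 3: place 14 vCPU, 8 vCPU left
host 7: place 47 vCPU, 17 vCPU left
host 7: place 11 vCPU, 6 vCPU left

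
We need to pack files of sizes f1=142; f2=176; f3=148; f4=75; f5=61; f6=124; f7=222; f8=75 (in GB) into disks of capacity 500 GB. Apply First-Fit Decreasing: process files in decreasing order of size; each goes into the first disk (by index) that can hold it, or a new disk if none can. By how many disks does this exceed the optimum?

First-Fit Decreasing: [222,176,75] [148,142,124,75] [61] → 3 disks.
Total size 1023 GB; any packing needs at least ⌈1023/500⌉ = 3 disks.
So 3 is already optimal.

0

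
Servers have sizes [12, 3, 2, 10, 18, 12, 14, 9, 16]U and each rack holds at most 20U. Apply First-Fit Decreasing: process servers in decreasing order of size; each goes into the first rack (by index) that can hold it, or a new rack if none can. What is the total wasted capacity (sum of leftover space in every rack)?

24

Sorted descending: 18, 16, 14, 12, 12, 10, 9, 3, 2.
rack 1: place 18U, 2U left
rack 2: place 16U, 4U left
rack 3: place 14U, 6U left
rack 4: place 12U, 8U left
rack 5: place 12U, 8U left
rack 6: place 10U, 10U left
rack 6: place 9U, 1U left
rack 2: place 3U, 1U left
rack 1: place 2U, 0U left
6 racks × 20U = 120U; used 96U; unused 24U.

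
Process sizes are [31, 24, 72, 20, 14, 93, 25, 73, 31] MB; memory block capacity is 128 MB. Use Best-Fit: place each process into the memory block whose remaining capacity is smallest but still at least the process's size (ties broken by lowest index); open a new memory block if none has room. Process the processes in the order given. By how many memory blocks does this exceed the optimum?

Best-Fit: [31,24,72] [20,14,93] [25,73] [31] → 4 memory blocks.
Total size 383 MB; any packing needs at least ⌈383/128⌉ = 3 memory blocks.
An optimal packing achieves that bound: [93,20,14] [73,31,24] [72,31,25] → 3 memory blocks.
Excess: 4 − 3 = 1.

1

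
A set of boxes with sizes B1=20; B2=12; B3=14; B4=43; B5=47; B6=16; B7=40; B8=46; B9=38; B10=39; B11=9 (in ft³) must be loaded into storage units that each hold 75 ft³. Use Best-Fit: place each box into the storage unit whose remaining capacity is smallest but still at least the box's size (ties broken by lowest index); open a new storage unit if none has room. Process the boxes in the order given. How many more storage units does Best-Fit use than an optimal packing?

Best-Fit: [20,12,14] [43] [47,16,9] [40] [46] [38] [39] → 7 storage units.
6 boxes exceed 37.5 ft³ (half the capacity), and no two of those can share a storage unit, so at least 6 storage units are needed.
An optimal packing achieves that bound: [47,20] [46,16,12] [43,14,9] [40] [39] [38] → 6 storage units.
Excess: 7 − 6 = 1.

1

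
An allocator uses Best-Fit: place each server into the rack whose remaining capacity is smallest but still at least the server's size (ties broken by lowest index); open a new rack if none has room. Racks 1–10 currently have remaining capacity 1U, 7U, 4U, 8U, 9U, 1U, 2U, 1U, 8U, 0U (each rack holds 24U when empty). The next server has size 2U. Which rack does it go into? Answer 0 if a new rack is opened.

7

Racks with room: rack 2 (7U), rack 3 (4U), rack 4 (8U), rack 5 (9U), rack 7 (2U), rack 9 (8U).
Tightest fit is rack 7 with 2U free.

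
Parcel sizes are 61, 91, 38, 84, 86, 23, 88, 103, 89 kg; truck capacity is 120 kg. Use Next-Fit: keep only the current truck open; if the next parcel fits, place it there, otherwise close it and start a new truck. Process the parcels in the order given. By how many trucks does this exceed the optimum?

1

Next-Fit: [61] [91] [38] [84] [86,23] [88] [103] [89] → 8 trucks.
7 parcels exceed 60 kg (half the capacity), and no two of those can share a truck, so at least 7 trucks are needed.
An optimal packing achieves that bound: [103] [91,23] [89] [88] [86] [84] [61,38] → 7 trucks.
Excess: 8 − 7 = 1.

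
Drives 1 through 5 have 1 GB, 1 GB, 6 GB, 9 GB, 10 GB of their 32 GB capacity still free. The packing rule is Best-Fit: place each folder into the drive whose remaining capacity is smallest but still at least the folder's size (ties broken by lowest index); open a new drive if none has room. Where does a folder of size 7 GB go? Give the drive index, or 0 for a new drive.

4

Drives with room: drive 4 (9 GB), drive 5 (10 GB).
Tightest fit is drive 4 with 9 GB free.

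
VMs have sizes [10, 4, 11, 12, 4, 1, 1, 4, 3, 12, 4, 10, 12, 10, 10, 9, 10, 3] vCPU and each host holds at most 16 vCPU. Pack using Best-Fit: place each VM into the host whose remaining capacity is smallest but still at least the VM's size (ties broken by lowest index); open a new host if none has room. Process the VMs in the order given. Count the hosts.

Put 10 vCPU in host 1; 6 vCPU remain.
Put 4 vCPU in host 1; 2 vCPU remain.
Put 11 vCPU in host 2; 5 vCPU remain.
Put 12 vCPU in host 3; 4 vCPU remain.
Put 4 vCPU in host 3; 0 vCPU remain.
Put 1 vCPU in host 1; 1 vCPU remain.
Put 1 vCPU in host 1; 0 vCPU remain.
Put 4 vCPU in host 2; 1 vCPU remain.
Put 3 vCPU in host 4; 13 vCPU remain.
Put 12 vCPU in host 4; 1 vCPU remain.
Put 4 vCPU in host 5; 12 vCPU remain.
Put 10 vCPU in host 5; 2 vCPU remain.
Put 12 vCPU in host 6; 4 vCPU remain.
Put 10 vCPU in host 7; 6 vCPU remain.
Put 10 vCPU in host 8; 6 vCPU remain.
Put 9 vCPU in host 9; 7 vCPU remain.
Put 10 vCPU in host 10; 6 vCPU remain.
Put 3 vCPU in host 6; 1 vCPU remain.

10 hosts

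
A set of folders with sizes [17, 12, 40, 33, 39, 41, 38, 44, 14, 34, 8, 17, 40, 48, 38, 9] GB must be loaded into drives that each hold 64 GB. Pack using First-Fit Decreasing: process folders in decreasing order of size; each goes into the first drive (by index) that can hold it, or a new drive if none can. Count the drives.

Sorted descending: 48, 44, 41, 40, 40, 39, 38, 38, 34, 33, 17, 17, 14, 12, 9, 8.
drive 1: place 48 GB, 16 GB left
drive 2: place 44 GB, 20 GB left
drive 3: place 41 GB, 23 GB left
drive 4: place 40 GB, 24 GB left
drive 5: place 40 GB, 24 GB left
drive 6: place 39 GB, 25 GB left
drive 7: place 38 GB, 26 GB left
drive 8: place 38 GB, 26 GB left
drive 9: place 34 GB, 30 GB left
drive 10: place 33 GB, 31 GB left
drive 2: place 17 GB, 3 GB left
drive 3: place 17 GB, 6 GB left
drive 1: place 14 GB, 2 GB left
drive 4: place 12 GB, 12 GB left
drive 4: place 9 GB, 3 GB left
drive 5: place 8 GB, 16 GB left
Final drives: [48,14] [44,17] [41,17] [40,12,9] [40,8] [39] [38] [38] [34] [33].

10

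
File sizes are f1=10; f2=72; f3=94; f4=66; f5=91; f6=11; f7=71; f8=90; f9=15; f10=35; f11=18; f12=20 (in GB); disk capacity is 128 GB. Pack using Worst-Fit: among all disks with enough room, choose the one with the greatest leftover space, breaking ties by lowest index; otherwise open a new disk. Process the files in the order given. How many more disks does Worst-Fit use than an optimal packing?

Worst-Fit: [10,72,18] [94] [66,11,35] [91] [71,15,20] [90] → 6 disks.
6 files exceed 64 GB (half the capacity), and no two of those can share a disk, so at least 6 disks are needed.
So 6 is already optimal.

0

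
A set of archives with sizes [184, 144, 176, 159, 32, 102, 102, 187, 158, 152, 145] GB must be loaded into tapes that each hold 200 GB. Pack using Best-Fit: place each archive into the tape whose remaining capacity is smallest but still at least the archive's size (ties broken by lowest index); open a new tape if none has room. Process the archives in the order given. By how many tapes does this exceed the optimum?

0

Best-Fit: [184] [144] [176] [159,32] [102] [102] [187] [158] [152] [145] → 10 tapes.
10 archives exceed 100 GB (half the capacity), and no two of those can share a tape, so at least 10 tapes are needed.
So 10 is already optimal.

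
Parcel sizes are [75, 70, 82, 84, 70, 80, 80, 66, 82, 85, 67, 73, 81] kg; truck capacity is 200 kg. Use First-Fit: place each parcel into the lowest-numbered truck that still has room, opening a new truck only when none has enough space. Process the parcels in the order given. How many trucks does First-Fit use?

75 kg → truck 1 (remaining 125 kg)
70 kg → truck 1 (remaining 55 kg)
82 kg → truck 2 (remaining 118 kg)
84 kg → truck 2 (remaining 34 kg)
70 kg → truck 3 (remaining 130 kg)
80 kg → truck 3 (remaining 50 kg)
80 kg → truck 4 (remaining 120 kg)
66 kg → truck 4 (remaining 54 kg)
82 kg → truck 5 (remaining 118 kg)
85 kg → truck 5 (remaining 33 kg)
67 kg → truck 6 (remaining 133 kg)
73 kg → truck 6 (remaining 60 kg)
81 kg → truck 7 (remaining 119 kg)

7 trucks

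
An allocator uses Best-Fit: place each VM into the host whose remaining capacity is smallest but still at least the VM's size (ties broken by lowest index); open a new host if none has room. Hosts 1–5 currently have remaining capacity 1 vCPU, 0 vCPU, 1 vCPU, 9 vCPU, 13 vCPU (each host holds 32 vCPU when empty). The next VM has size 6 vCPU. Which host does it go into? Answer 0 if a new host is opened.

4

Hosts with room: host 4 (9 vCPU), host 5 (13 vCPU).
Tightest fit is host 4 with 9 vCPU free.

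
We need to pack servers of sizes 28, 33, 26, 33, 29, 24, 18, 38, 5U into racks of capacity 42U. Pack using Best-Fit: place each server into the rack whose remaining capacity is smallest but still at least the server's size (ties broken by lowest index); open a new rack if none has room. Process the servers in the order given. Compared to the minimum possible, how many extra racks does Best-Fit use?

0

Best-Fit: [28] [33,5] [26] [33] [29] [24,18] [38] → 7 racks.
7 servers exceed 21U (half the capacity), and no two of those can share a rack, so at least 7 racks are needed.
So 7 is already optimal.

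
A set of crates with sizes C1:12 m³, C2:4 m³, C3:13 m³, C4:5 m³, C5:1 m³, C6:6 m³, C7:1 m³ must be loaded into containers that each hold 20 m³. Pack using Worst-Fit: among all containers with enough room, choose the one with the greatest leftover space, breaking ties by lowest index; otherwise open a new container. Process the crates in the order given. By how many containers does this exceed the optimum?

0

Worst-Fit: [12,4,1] [13,5] [6,1] → 3 containers.
Total size 42 m³; any packing needs at least ⌈42/20⌉ = 3 containers.
So 3 is already optimal.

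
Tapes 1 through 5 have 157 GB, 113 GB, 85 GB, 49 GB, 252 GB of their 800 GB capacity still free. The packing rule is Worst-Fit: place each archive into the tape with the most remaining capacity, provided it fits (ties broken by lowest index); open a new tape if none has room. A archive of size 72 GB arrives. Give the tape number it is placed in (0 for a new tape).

Tapes with room: tape 1 (157 GB), tape 2 (113 GB), tape 3 (85 GB), tape 5 (252 GB).
Most room is tape 5 with 252 GB free.

5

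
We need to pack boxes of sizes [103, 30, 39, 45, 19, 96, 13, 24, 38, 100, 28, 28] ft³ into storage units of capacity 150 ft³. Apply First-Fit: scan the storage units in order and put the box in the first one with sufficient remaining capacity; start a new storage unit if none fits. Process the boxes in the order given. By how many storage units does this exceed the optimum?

1

First-Fit: [103,30,13] [39,45,19,24] [96,38] [100,28] [28] → 5 storage units.
Total size 563 ft³; any packing needs at least ⌈563/150⌉ = 4 storage units.
An optimal packing achieves that bound: [103,45] [100,39] [96,38,13] [30,28,28,24,19] → 4 storage units.
Excess: 5 − 4 = 1.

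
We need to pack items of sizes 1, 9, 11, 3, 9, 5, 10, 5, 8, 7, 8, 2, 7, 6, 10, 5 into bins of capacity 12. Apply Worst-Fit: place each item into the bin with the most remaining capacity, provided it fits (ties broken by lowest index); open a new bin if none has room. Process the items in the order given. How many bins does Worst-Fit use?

11 bins

1 → bin 1 (remaining 11)
9 → bin 1 (remaining 2)
11 → bin 2 (remaining 1)
3 → bin 3 (remaining 9)
9 → bin 3 (remaining 0)
5 → bin 4 (remaining 7)
10 → bin 5 (remaining 2)
5 → bin 4 (remaining 2)
8 → bin 6 (remaining 4)
7 → bin 7 (remaining 5)
8 → bin 8 (remaining 4)
2 → bin 7 (remaining 3)
7 → bin 9 (remaining 5)
6 → bin 10 (remaining 6)
10 → bin 11 (remaining 2)
5 → bin 10 (remaining 1)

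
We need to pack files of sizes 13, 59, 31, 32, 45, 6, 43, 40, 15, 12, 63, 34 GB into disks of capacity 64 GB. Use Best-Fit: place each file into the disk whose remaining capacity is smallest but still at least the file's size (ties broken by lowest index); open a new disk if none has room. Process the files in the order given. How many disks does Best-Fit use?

disk 1: place 13 GB, 51 GB left
disk 2: place 59 GB, 5 GB left
disk 1: place 31 GB, 20 GB left
disk 3: place 32 GB, 32 GB left
disk 4: place 45 GB, 19 GB left
disk 4: place 6 GB, 13 GB left
disk 5: place 43 GB, 21 GB left
disk 6: place 40 GB, 24 GB left
disk 1: place 15 GB, 5 GB left
disk 4: place 12 GB, 1 GB left
disk 7: place 63 GB, 1 GB left
disk 8: place 34 GB, 30 GB left

8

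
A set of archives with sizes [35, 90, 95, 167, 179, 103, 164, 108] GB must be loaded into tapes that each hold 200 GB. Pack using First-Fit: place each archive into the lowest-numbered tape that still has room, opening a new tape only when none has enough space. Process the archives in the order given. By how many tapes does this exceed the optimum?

First-Fit: [35,90] [95,103] [167] [179] [164] [108] → 6 tapes.
Total size 941 GB; any packing needs at least ⌈941/200⌉ = 5 tapes.
An optimal packing achieves that bound: [179] [167] [164,35] [108,90] [103,95] → 5 tapes.
Excess: 6 − 5 = 1.

1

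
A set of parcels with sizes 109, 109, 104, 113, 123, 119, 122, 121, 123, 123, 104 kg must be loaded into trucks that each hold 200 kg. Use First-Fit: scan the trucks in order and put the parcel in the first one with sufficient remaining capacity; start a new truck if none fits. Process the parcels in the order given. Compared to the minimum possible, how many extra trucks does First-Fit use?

0

First-Fit: [109] [109] [104] [113] [123] [119] [122] [121] [123] [123] [104] → 11 trucks.
11 parcels exceed 100 kg (half the capacity), and no two of those can share a truck, so at least 11 trucks are needed.
So 11 is already optimal.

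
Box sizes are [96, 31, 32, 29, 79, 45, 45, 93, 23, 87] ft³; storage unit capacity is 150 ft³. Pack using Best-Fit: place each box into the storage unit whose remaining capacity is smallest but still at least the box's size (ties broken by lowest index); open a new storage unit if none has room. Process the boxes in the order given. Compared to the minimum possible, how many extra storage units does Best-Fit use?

Best-Fit: [96,31,23] [32,29,79] [45,45] [93] [87] → 5 storage units.
Total size 560 ft³; any packing needs at least ⌈560/150⌉ = 4 storage units.
An optimal packing achieves that bound: [96,45] [93,45] [87,32,31] [79,29,23] → 4 storage units.
Excess: 5 − 4 = 1.

1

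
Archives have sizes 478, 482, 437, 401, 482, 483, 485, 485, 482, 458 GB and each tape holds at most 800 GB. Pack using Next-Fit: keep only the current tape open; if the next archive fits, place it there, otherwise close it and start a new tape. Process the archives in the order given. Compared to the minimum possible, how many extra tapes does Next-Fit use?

Next-Fit: [478] [482] [437] [401] [482] [483] [485] [485] [482] [458] → 10 tapes.
10 archives exceed 400 GB (half the capacity), and no two of those can share a tape, so at least 10 tapes are needed.
So 10 is already optimal.

0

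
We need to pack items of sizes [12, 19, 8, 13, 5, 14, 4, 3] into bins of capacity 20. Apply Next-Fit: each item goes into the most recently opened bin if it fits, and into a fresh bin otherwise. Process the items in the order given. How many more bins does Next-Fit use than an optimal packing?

Next-Fit: [12] [19] [8] [13,5] [14,4] [3] → 6 bins.
Total size 78; any packing needs at least ⌈78/20⌉ = 4 bins.
An optimal packing achieves that bound: [19] [14,5] [13,4,3] [12,8] → 4 bins.
Excess: 6 − 4 = 2.

2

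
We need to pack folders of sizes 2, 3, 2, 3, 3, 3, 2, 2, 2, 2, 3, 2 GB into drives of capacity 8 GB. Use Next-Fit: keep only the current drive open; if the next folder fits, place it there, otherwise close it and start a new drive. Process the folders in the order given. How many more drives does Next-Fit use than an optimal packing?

Next-Fit: [2,3,2] [3,3] [3,2,2] [2,2,3] [2] → 5 drives.
Total size 29 GB; any packing needs at least ⌈29/8⌉ = 4 drives.
An optimal packing achieves that bound: [3,3,2] [3,3,2] [3,2,2] [2,2,2] → 4 drives.
Excess: 5 − 4 = 1.

1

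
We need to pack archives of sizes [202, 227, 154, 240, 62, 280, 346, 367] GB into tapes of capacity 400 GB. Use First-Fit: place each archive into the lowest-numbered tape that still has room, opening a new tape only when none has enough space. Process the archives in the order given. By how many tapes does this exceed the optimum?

0

First-Fit: [202,154] [227,62] [240] [280] [346] [367] → 6 tapes.
6 archives exceed 200 GB (half the capacity), and no two of those can share a tape, so at least 6 tapes are needed.
So 6 is already optimal.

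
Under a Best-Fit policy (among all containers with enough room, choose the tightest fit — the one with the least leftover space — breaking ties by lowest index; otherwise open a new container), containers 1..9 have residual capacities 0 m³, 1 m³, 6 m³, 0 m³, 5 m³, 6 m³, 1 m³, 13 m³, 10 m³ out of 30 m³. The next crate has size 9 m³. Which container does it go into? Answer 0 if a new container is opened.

9

Containers with room: container 8 (13 m³), container 9 (10 m³).
Tightest fit is container 9 with 10 m³ free.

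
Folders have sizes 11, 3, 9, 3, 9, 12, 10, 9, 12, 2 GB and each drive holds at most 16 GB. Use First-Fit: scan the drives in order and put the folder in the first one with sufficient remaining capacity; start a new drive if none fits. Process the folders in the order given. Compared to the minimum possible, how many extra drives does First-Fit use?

0

First-Fit: [11,3,2] [9,3] [9] [12] [10] [9] [12] → 7 drives.
7 folders exceed 8 GB (half the capacity), and no two of those can share a drive, so at least 7 drives are needed.
So 7 is already optimal.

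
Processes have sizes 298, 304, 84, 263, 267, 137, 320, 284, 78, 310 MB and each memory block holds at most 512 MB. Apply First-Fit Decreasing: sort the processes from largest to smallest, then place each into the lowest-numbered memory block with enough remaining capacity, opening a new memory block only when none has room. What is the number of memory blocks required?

Sorted descending: 320, 310, 304, 298, 284, 267, 263, 137, 84, 78.
memory block 1: place 320 MB, 192 MB left
memory block 2: place 310 MB, 202 MB left
memory block 3: place 304 MB, 208 MB left
memory block 4: place 298 MB, 214 MB left
memory block 5: place 284 MB, 228 MB left
memory block 6: place 267 MB, 245 MB left
memory block 7: place 263 MB, 249 MB left
memory block 1: place 137 MB, 55 MB left
memory block 2: place 84 MB, 118 MB left
memory block 2: place 78 MB, 40 MB left
Final memory blocks: [320,137] [310,84,78] [304] [298] [284] [267] [263].

7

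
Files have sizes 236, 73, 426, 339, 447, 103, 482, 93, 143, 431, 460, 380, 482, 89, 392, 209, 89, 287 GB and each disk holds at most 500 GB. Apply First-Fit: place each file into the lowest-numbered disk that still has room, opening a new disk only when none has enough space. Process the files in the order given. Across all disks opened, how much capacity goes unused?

disk 1: place 236 GB, 264 GB left
disk 1: place 73 GB, 191 GB left
disk 2: place 426 GB, 74 GB left
disk 3: place 339 GB, 161 GB left
disk 4: place 447 GB, 53 GB left
disk 1: place 103 GB, 88 GB left
disk 5: place 482 GB, 18 GB left
disk 3: place 93 GB, 68 GB left
disk 6: place 143 GB, 357 GB left
disk 7: place 431 GB, 69 GB left
disk 8: place 460 GB, 40 GB left
disk 9: place 380 GB, 120 GB left
disk 10: place 482 GB, 18 GB left
disk 6: place 89 GB, 268 GB left
disk 11: place 392 GB, 108 GB left
disk 6: place 209 GB, 59 GB left
disk 9: place 89 GB, 31 GB left
disk 12: place 287 GB, 213 GB left
12 disks × 500 GB = 6000 GB; used 5161 GB; unused 839 GB.

839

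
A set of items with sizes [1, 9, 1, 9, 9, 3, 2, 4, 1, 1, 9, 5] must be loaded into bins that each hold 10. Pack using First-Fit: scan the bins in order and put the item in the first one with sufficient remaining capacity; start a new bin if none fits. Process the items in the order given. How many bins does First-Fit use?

6

1 → bin 1 (remaining 9)
9 → bin 1 (remaining 0)
1 → bin 2 (remaining 9)
9 → bin 2 (remaining 0)
9 → bin 3 (remaining 1)
3 → bin 4 (remaining 7)
2 → bin 4 (remaining 5)
4 → bin 4 (remaining 1)
1 → bin 3 (remaining 0)
1 → bin 4 (remaining 0)
9 → bin 5 (remaining 1)
5 → bin 6 (remaining 5)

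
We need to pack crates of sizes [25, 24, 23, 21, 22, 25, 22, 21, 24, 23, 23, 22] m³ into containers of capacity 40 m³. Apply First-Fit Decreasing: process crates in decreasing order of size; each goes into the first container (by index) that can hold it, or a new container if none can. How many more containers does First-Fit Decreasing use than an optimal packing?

First-Fit Decreasing: [25] [25] [24] [24] [23] [23] [23] [22] [22] [22] [21] [21] → 12 containers.
12 crates exceed 20 m³ (half the capacity), and no two of those can share a container, so at least 12 containers are needed.
So 12 is already optimal.

0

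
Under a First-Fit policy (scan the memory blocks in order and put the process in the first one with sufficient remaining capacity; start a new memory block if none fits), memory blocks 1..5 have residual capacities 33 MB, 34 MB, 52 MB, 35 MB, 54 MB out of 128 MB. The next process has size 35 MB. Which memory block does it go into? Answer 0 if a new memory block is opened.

3

Memory blocks with room: memory block 3 (52 MB), memory block 4 (35 MB), memory block 5 (54 MB).
The first with room is memory block 3.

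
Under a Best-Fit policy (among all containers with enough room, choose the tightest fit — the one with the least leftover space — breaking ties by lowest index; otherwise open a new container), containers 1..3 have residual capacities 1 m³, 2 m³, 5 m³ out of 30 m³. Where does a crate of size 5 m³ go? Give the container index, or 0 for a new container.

3

Containers with room: container 3 (5 m³).
Tightest fit is container 3 with 5 m³ free.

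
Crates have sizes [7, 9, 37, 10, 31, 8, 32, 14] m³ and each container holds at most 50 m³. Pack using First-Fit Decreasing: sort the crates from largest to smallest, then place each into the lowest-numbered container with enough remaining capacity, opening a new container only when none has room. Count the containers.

Sorted descending: 37, 32, 31, 14, 10, 9, 8, 7.
Put 37 m³ in container 1; 13 m³ remain.
Put 32 m³ in container 2; 18 m³ remain.
Put 31 m³ in container 3; 19 m³ remain.
Put 14 m³ in container 2; 4 m³ remain.
Put 10 m³ in container 1; 3 m³ remain.
Put 9 m³ in container 3; 10 m³ remain.
Put 8 m³ in container 3; 2 m³ remain.
Put 7 m³ in container 4; 43 m³ remain.
Final containers: [37,10] [32,14] [31,9,8] [7].

4 containers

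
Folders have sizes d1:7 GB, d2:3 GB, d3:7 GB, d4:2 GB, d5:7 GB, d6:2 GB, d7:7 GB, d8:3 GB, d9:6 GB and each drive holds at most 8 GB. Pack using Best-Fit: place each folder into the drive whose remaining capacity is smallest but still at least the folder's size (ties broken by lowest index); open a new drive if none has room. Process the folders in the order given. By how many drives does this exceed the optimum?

Best-Fit: [7] [3,2,2] [7] [7] [7] [3] [6] → 7 drives.
Total size 44 GB; any packing needs at least ⌈44/8⌉ = 6 drives.
An optimal packing achieves that bound: [7] [7] [7] [7] [6,2] [3,3,2] → 6 drives.
Excess: 7 − 6 = 1.

1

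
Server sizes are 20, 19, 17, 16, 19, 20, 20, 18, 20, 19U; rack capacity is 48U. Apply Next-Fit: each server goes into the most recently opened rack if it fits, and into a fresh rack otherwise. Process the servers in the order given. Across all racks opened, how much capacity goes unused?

52

20U → rack 1 (remaining 28U)
19U → rack 1 (remaining 9U)
17U → rack 2 (remaining 31U)
16U → rack 2 (remaining 15U)
19U → rack 3 (remaining 29U)
20U → rack 3 (remaining 9U)
20U → rack 4 (remaining 28U)
18U → rack 4 (remaining 10U)
20U → rack 5 (remaining 28U)
19U → rack 5 (remaining 9U)
5 racks × 48U = 240U; used 188U; unused 52U.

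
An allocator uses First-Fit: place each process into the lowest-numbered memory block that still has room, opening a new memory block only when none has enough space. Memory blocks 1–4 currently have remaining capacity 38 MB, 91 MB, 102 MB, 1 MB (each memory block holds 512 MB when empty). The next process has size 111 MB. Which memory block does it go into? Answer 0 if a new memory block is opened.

0

No memory block has ≥ 111 MB free, so a new memory block is opened.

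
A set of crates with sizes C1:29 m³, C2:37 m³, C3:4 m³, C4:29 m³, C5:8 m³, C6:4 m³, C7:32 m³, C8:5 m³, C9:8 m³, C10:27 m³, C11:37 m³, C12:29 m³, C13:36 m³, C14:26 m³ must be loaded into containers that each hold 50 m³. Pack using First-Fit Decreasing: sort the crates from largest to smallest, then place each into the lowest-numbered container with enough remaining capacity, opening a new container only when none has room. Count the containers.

Sorted descending: 37, 37, 36, 32, 29, 29, 29, 27, 26, 8, 8, 5, 4, 4.
37 m³ → container 1 (remaining 13 m³)
37 m³ → container 2 (remaining 13 m³)
36 m³ → container 3 (remaining 14 m³)
32 m³ → container 4 (remaining 18 m³)
29 m³ → container 5 (remaining 21 m³)
29 m³ → container 6 (remaining 21 m³)
29 m³ → container 7 (remaining 21 m³)
27 m³ → container 8 (remaining 23 m³)
26 m³ → container 9 (remaining 24 m³)
8 m³ → container 1 (remaining 5 m³)
8 m³ → container 2 (remaining 5 m³)
5 m³ → container 1 (remaining 0 m³)
4 m³ → container 2 (remaining 1 m³)
4 m³ → container 3 (remaining 10 m³)

9 containers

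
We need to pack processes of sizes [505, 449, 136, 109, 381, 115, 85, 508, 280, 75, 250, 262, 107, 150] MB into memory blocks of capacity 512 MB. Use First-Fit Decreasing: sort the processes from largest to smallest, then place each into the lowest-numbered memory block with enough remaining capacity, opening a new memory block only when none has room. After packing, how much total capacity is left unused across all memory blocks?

172

Sorted descending: 508, 505, 449, 381, 280, 262, 250, 150, 136, 115, 109, 107, 85, 75.
Put 508 MB in memory block 1; 4 MB remain.
Put 505 MB in memory block 2; 7 MB remain.
Put 449 MB in memory block 3; 63 MB remain.
Put 381 MB in memory block 4; 131 MB remain.
Put 280 MB in memory block 5; 232 MB remain.
Put 262 MB in memory block 6; 250 MB remain.
Put 250 MB in memory block 6; 0 MB remain.
Put 150 MB in memory block 5; 82 MB remain.
Put 136 MB in memory block 7; 376 MB remain.
Put 115 MB in memory block 4; 16 MB remain.
Put 109 MB in memory block 7; 267 MB remain.
Put 107 MB in memory block 7; 160 MB remain.
Put 85 MB in memory block 7; 75 MB remain.
Put 75 MB in memory block 5; 7 MB remain.
7 memory blocks × 512 MB = 3584 MB; used 3412 MB; unused 172 MB.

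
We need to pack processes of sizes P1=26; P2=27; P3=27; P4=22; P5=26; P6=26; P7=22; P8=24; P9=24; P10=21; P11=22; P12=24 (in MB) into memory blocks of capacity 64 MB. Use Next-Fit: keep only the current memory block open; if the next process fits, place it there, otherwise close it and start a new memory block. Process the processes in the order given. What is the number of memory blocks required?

Put P1 (26 MB) in memory block 1; 38 MB remain.
Put P2 (27 MB) in memory block 1; 11 MB remain.
Put P3 (27 MB) in memory block 2; 37 MB remain.
Put P4 (22 MB) in memory block 2; 15 MB remain.
Put P5 (26 MB) in memory block 3; 38 MB remain.
Put P6 (26 MB) in memory block 3; 12 MB remain.
Put P7 (22 MB) in memory block 4; 42 MB remain.
Put P8 (24 MB) in memory block 4; 18 MB remain.
Put P9 (24 MB) in memory block 5; 40 MB remain.
Put P10 (21 MB) in memory block 5; 19 MB remain.
Put P11 (22 MB) in memory block 6; 42 MB remain.
Put P12 (24 MB) in memory block 6; 18 MB remain.

6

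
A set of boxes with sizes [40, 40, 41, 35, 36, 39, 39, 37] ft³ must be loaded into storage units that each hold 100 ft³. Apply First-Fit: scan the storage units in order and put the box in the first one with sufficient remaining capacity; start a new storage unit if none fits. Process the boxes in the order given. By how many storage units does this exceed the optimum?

0

First-Fit: [40,40] [41,35] [36,39] [39,37] → 4 storage units.
Total size 307 ft³; any packing needs at least ⌈307/100⌉ = 4 storage units.
So 4 is already optimal.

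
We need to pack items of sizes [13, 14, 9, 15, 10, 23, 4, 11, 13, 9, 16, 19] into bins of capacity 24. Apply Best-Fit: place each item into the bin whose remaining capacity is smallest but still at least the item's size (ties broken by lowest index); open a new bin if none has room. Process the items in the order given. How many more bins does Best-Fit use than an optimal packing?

1

Best-Fit: [13,10] [14,9] [15,4] [23] [11,13] [9] [16] [19] → 8 bins.
Total size 156; any packing needs at least ⌈156/24⌉ = 7 bins.
An optimal packing achieves that bound: [23] [19,4] [16] [15,9] [14,10] [13,11] [13,9] → 7 bins.
Excess: 8 − 7 = 1.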